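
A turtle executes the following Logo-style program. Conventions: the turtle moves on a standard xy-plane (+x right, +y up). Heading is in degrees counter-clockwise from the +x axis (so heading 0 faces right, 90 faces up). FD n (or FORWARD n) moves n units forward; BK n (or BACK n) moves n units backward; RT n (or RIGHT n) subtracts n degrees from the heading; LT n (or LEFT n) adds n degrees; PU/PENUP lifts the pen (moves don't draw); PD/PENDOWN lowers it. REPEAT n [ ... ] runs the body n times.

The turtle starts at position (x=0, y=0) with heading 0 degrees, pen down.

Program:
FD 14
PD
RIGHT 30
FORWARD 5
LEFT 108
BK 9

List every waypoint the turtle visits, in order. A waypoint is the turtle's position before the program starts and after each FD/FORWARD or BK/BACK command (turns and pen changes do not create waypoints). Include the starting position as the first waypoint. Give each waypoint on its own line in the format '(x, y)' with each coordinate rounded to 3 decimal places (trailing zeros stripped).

Executing turtle program step by step:
Start: pos=(0,0), heading=0, pen down
FD 14: (0,0) -> (14,0) [heading=0, draw]
PD: pen down
RT 30: heading 0 -> 330
FD 5: (14,0) -> (18.33,-2.5) [heading=330, draw]
LT 108: heading 330 -> 78
BK 9: (18.33,-2.5) -> (16.459,-11.303) [heading=78, draw]
Final: pos=(16.459,-11.303), heading=78, 3 segment(s) drawn
Waypoints (4 total):
(0, 0)
(14, 0)
(18.33, -2.5)
(16.459, -11.303)

Answer: (0, 0)
(14, 0)
(18.33, -2.5)
(16.459, -11.303)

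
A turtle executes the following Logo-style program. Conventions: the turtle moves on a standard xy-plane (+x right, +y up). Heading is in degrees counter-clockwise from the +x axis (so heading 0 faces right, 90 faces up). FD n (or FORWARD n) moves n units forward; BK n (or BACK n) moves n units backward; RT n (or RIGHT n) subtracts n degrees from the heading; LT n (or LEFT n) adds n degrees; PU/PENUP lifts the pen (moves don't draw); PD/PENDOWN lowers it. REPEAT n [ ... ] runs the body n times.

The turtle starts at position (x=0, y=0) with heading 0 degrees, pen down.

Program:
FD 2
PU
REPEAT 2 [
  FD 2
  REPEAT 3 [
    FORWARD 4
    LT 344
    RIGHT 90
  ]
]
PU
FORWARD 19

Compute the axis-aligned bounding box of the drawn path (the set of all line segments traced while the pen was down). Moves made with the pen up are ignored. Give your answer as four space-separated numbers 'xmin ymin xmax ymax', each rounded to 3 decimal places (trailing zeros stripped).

Executing turtle program step by step:
Start: pos=(0,0), heading=0, pen down
FD 2: (0,0) -> (2,0) [heading=0, draw]
PU: pen up
REPEAT 2 [
  -- iteration 1/2 --
  FD 2: (2,0) -> (4,0) [heading=0, move]
  REPEAT 3 [
    -- iteration 1/3 --
    FD 4: (4,0) -> (8,0) [heading=0, move]
    LT 344: heading 0 -> 344
    RT 90: heading 344 -> 254
    -- iteration 2/3 --
    FD 4: (8,0) -> (6.897,-3.845) [heading=254, move]
    LT 344: heading 254 -> 238
    RT 90: heading 238 -> 148
    -- iteration 3/3 --
    FD 4: (6.897,-3.845) -> (3.505,-1.725) [heading=148, move]
    LT 344: heading 148 -> 132
    RT 90: heading 132 -> 42
  ]
  -- iteration 2/2 --
  FD 2: (3.505,-1.725) -> (4.992,-0.387) [heading=42, move]
  REPEAT 3 [
    -- iteration 1/3 --
    FD 4: (4.992,-0.387) -> (7.964,2.289) [heading=42, move]
    LT 344: heading 42 -> 26
    RT 90: heading 26 -> 296
    -- iteration 2/3 --
    FD 4: (7.964,2.289) -> (9.718,-1.306) [heading=296, move]
    LT 344: heading 296 -> 280
    RT 90: heading 280 -> 190
    -- iteration 3/3 --
    FD 4: (9.718,-1.306) -> (5.778,-2) [heading=190, move]
    LT 344: heading 190 -> 174
    RT 90: heading 174 -> 84
  ]
]
PU: pen up
FD 19: (5.778,-2) -> (7.764,16.896) [heading=84, move]
Final: pos=(7.764,16.896), heading=84, 1 segment(s) drawn

Segment endpoints: x in {0, 2}, y in {0}
xmin=0, ymin=0, xmax=2, ymax=0

Answer: 0 0 2 0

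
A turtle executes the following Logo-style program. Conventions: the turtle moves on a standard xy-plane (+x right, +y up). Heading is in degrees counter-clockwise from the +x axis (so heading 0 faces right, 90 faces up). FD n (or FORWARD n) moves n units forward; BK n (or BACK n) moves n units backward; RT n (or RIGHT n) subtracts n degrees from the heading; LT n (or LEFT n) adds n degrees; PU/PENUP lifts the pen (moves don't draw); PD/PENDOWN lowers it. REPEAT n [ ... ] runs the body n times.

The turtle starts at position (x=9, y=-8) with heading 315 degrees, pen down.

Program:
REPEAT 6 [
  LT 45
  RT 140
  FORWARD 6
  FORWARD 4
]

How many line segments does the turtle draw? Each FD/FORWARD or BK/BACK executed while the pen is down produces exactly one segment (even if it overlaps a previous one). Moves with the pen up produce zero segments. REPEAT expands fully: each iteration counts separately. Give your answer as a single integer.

Executing turtle program step by step:
Start: pos=(9,-8), heading=315, pen down
REPEAT 6 [
  -- iteration 1/6 --
  LT 45: heading 315 -> 0
  RT 140: heading 0 -> 220
  FD 6: (9,-8) -> (4.404,-11.857) [heading=220, draw]
  FD 4: (4.404,-11.857) -> (1.34,-14.428) [heading=220, draw]
  -- iteration 2/6 --
  LT 45: heading 220 -> 265
  RT 140: heading 265 -> 125
  FD 6: (1.34,-14.428) -> (-2.102,-9.513) [heading=125, draw]
  FD 4: (-2.102,-9.513) -> (-4.396,-6.236) [heading=125, draw]
  -- iteration 3/6 --
  LT 45: heading 125 -> 170
  RT 140: heading 170 -> 30
  FD 6: (-4.396,-6.236) -> (0.8,-3.236) [heading=30, draw]
  FD 4: (0.8,-3.236) -> (4.264,-1.236) [heading=30, draw]
  -- iteration 4/6 --
  LT 45: heading 30 -> 75
  RT 140: heading 75 -> 295
  FD 6: (4.264,-1.236) -> (6.8,-6.674) [heading=295, draw]
  FD 4: (6.8,-6.674) -> (8.49,-10.299) [heading=295, draw]
  -- iteration 5/6 --
  LT 45: heading 295 -> 340
  RT 140: heading 340 -> 200
  FD 6: (8.49,-10.299) -> (2.852,-12.352) [heading=200, draw]
  FD 4: (2.852,-12.352) -> (-0.907,-13.72) [heading=200, draw]
  -- iteration 6/6 --
  LT 45: heading 200 -> 245
  RT 140: heading 245 -> 105
  FD 6: (-0.907,-13.72) -> (-2.46,-7.924) [heading=105, draw]
  FD 4: (-2.46,-7.924) -> (-3.495,-4.06) [heading=105, draw]
]
Final: pos=(-3.495,-4.06), heading=105, 12 segment(s) drawn
Segments drawn: 12

Answer: 12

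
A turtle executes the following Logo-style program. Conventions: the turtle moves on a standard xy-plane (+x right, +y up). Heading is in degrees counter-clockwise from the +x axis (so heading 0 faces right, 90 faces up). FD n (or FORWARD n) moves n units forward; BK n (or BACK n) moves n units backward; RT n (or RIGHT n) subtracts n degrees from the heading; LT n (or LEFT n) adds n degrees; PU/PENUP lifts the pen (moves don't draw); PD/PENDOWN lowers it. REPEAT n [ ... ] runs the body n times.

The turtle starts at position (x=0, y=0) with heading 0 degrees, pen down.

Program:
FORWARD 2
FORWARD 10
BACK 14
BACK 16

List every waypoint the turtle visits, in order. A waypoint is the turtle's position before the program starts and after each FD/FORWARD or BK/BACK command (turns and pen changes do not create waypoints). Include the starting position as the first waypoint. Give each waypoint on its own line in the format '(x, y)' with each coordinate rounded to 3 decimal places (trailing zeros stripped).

Answer: (0, 0)
(2, 0)
(12, 0)
(-2, 0)
(-18, 0)

Derivation:
Executing turtle program step by step:
Start: pos=(0,0), heading=0, pen down
FD 2: (0,0) -> (2,0) [heading=0, draw]
FD 10: (2,0) -> (12,0) [heading=0, draw]
BK 14: (12,0) -> (-2,0) [heading=0, draw]
BK 16: (-2,0) -> (-18,0) [heading=0, draw]
Final: pos=(-18,0), heading=0, 4 segment(s) drawn
Waypoints (5 total):
(0, 0)
(2, 0)
(12, 0)
(-2, 0)
(-18, 0)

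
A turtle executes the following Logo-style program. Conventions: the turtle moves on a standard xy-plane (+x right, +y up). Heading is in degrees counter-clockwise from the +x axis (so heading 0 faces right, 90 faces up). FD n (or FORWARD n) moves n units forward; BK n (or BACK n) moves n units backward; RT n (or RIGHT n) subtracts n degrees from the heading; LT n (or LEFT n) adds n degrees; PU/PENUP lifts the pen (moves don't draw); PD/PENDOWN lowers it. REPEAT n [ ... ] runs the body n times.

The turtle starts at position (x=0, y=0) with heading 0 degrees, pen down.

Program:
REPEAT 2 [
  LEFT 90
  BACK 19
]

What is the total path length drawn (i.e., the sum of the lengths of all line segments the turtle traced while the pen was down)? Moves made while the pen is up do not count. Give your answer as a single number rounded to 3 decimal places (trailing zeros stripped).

Executing turtle program step by step:
Start: pos=(0,0), heading=0, pen down
REPEAT 2 [
  -- iteration 1/2 --
  LT 90: heading 0 -> 90
  BK 19: (0,0) -> (0,-19) [heading=90, draw]
  -- iteration 2/2 --
  LT 90: heading 90 -> 180
  BK 19: (0,-19) -> (19,-19) [heading=180, draw]
]
Final: pos=(19,-19), heading=180, 2 segment(s) drawn

Segment lengths:
  seg 1: (0,0) -> (0,-19), length = 19
  seg 2: (0,-19) -> (19,-19), length = 19
Total = 38

Answer: 38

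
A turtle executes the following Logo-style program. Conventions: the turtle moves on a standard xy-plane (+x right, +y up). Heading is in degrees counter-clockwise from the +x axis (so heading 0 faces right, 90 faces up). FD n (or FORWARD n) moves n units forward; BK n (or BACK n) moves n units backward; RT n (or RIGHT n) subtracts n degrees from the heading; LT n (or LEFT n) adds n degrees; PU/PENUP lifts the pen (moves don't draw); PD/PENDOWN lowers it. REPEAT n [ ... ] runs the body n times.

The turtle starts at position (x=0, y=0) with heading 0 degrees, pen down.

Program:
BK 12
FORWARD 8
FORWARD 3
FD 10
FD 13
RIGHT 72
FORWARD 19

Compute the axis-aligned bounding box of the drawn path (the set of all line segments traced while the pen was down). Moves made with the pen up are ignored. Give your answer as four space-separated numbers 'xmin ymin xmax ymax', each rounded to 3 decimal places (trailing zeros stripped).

Answer: -12 -18.07 27.871 0

Derivation:
Executing turtle program step by step:
Start: pos=(0,0), heading=0, pen down
BK 12: (0,0) -> (-12,0) [heading=0, draw]
FD 8: (-12,0) -> (-4,0) [heading=0, draw]
FD 3: (-4,0) -> (-1,0) [heading=0, draw]
FD 10: (-1,0) -> (9,0) [heading=0, draw]
FD 13: (9,0) -> (22,0) [heading=0, draw]
RT 72: heading 0 -> 288
FD 19: (22,0) -> (27.871,-18.07) [heading=288, draw]
Final: pos=(27.871,-18.07), heading=288, 6 segment(s) drawn

Segment endpoints: x in {-12, -4, -1, 0, 9, 22, 27.871}, y in {-18.07, 0}
xmin=-12, ymin=-18.07, xmax=27.871, ymax=0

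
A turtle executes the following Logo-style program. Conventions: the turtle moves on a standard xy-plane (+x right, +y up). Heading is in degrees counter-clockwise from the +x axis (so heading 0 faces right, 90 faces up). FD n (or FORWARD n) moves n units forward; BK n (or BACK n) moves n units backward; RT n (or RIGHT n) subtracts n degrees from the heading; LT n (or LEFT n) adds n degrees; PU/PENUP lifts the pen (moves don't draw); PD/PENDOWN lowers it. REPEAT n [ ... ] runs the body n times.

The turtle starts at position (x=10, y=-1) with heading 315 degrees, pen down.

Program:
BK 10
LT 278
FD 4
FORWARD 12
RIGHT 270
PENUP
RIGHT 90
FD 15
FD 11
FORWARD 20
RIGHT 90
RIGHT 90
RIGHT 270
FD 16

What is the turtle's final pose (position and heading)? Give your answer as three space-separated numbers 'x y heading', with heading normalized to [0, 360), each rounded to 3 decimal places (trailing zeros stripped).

Executing turtle program step by step:
Start: pos=(10,-1), heading=315, pen down
BK 10: (10,-1) -> (2.929,6.071) [heading=315, draw]
LT 278: heading 315 -> 233
FD 4: (2.929,6.071) -> (0.522,2.877) [heading=233, draw]
FD 12: (0.522,2.877) -> (-6.7,-6.707) [heading=233, draw]
RT 270: heading 233 -> 323
PU: pen up
RT 90: heading 323 -> 233
FD 15: (-6.7,-6.707) -> (-15.727,-18.687) [heading=233, move]
FD 11: (-15.727,-18.687) -> (-22.347,-27.472) [heading=233, move]
FD 20: (-22.347,-27.472) -> (-34.384,-43.444) [heading=233, move]
RT 90: heading 233 -> 143
RT 90: heading 143 -> 53
RT 270: heading 53 -> 143
FD 16: (-34.384,-43.444) -> (-47.162,-33.815) [heading=143, move]
Final: pos=(-47.162,-33.815), heading=143, 3 segment(s) drawn

Answer: -47.162 -33.815 143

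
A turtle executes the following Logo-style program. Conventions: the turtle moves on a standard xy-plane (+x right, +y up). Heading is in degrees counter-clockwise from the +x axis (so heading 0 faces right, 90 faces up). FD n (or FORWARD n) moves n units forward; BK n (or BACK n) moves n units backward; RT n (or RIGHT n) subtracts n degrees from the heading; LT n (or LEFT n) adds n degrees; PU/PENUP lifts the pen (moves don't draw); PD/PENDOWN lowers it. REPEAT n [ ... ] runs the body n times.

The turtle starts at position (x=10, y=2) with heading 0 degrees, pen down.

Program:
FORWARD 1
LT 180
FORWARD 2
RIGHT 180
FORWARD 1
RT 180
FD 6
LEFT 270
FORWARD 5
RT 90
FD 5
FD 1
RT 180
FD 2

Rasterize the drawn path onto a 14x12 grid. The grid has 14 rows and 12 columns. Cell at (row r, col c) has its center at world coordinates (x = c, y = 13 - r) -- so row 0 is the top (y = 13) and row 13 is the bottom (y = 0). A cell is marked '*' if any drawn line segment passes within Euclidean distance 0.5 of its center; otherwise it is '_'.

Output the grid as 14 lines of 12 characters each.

Segment 0: (10,2) -> (11,2)
Segment 1: (11,2) -> (9,2)
Segment 2: (9,2) -> (10,2)
Segment 3: (10,2) -> (4,2)
Segment 4: (4,2) -> (4,7)
Segment 5: (4,7) -> (9,7)
Segment 6: (9,7) -> (10,7)
Segment 7: (10,7) -> (8,7)

Answer: ____________
____________
____________
____________
____________
____________
____*******_
____*_______
____*_______
____*_______
____*_______
____********
____________
____________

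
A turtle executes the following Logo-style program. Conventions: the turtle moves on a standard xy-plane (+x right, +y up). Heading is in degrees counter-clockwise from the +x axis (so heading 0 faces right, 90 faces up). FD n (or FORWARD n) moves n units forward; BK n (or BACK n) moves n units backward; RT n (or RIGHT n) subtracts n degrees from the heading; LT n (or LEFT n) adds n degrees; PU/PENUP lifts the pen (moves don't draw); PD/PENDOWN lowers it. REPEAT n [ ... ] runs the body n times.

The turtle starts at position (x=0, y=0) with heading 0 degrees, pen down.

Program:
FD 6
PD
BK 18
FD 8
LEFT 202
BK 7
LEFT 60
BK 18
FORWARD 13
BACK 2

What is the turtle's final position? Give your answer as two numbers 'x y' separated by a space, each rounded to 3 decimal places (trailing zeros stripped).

Executing turtle program step by step:
Start: pos=(0,0), heading=0, pen down
FD 6: (0,0) -> (6,0) [heading=0, draw]
PD: pen down
BK 18: (6,0) -> (-12,0) [heading=0, draw]
FD 8: (-12,0) -> (-4,0) [heading=0, draw]
LT 202: heading 0 -> 202
BK 7: (-4,0) -> (2.49,2.622) [heading=202, draw]
LT 60: heading 202 -> 262
BK 18: (2.49,2.622) -> (4.995,20.447) [heading=262, draw]
FD 13: (4.995,20.447) -> (3.186,7.574) [heading=262, draw]
BK 2: (3.186,7.574) -> (3.464,9.554) [heading=262, draw]
Final: pos=(3.464,9.554), heading=262, 7 segment(s) drawn

Answer: 3.464 9.554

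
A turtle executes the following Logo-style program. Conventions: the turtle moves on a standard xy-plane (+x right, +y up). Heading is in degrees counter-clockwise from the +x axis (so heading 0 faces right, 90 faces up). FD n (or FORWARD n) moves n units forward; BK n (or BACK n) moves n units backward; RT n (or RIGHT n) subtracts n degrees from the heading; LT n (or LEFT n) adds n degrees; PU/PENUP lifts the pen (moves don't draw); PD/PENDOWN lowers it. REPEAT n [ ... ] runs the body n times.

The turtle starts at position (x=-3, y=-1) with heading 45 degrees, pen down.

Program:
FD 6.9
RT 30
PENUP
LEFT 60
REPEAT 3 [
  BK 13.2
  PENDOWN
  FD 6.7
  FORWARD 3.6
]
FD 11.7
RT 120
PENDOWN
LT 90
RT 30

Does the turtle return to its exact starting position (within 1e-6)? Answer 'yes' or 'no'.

Executing turtle program step by step:
Start: pos=(-3,-1), heading=45, pen down
FD 6.9: (-3,-1) -> (1.879,3.879) [heading=45, draw]
RT 30: heading 45 -> 15
PU: pen up
LT 60: heading 15 -> 75
REPEAT 3 [
  -- iteration 1/3 --
  BK 13.2: (1.879,3.879) -> (-1.537,-8.871) [heading=75, move]
  PD: pen down
  FD 6.7: (-1.537,-8.871) -> (0.197,-2.399) [heading=75, draw]
  FD 3.6: (0.197,-2.399) -> (1.128,1.078) [heading=75, draw]
  -- iteration 2/3 --
  BK 13.2: (1.128,1.078) -> (-2.288,-11.672) [heading=75, draw]
  PD: pen down
  FD 6.7: (-2.288,-11.672) -> (-0.554,-5.201) [heading=75, draw]
  FD 3.6: (-0.554,-5.201) -> (0.378,-1.723) [heading=75, draw]
  -- iteration 3/3 --
  BK 13.2: (0.378,-1.723) -> (-3.039,-14.474) [heading=75, draw]
  PD: pen down
  FD 6.7: (-3.039,-14.474) -> (-1.304,-8.002) [heading=75, draw]
  FD 3.6: (-1.304,-8.002) -> (-0.373,-4.525) [heading=75, draw]
]
FD 11.7: (-0.373,-4.525) -> (2.655,6.777) [heading=75, draw]
RT 120: heading 75 -> 315
PD: pen down
LT 90: heading 315 -> 45
RT 30: heading 45 -> 15
Final: pos=(2.655,6.777), heading=15, 10 segment(s) drawn

Start position: (-3, -1)
Final position: (2.655, 6.777)
Distance = 9.616; >= 1e-6 -> NOT closed

Answer: no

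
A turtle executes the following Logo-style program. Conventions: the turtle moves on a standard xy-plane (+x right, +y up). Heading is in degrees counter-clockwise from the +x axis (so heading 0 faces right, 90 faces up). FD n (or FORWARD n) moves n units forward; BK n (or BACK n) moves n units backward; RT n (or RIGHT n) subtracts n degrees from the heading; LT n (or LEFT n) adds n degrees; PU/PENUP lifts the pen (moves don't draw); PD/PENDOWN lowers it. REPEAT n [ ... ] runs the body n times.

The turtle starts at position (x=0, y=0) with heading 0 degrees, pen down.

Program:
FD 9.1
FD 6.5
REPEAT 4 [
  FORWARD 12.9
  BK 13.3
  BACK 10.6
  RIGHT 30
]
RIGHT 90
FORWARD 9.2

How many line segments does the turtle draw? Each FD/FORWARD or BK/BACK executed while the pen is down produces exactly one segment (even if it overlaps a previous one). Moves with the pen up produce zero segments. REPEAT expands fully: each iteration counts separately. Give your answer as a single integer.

Executing turtle program step by step:
Start: pos=(0,0), heading=0, pen down
FD 9.1: (0,0) -> (9.1,0) [heading=0, draw]
FD 6.5: (9.1,0) -> (15.6,0) [heading=0, draw]
REPEAT 4 [
  -- iteration 1/4 --
  FD 12.9: (15.6,0) -> (28.5,0) [heading=0, draw]
  BK 13.3: (28.5,0) -> (15.2,0) [heading=0, draw]
  BK 10.6: (15.2,0) -> (4.6,0) [heading=0, draw]
  RT 30: heading 0 -> 330
  -- iteration 2/4 --
  FD 12.9: (4.6,0) -> (15.772,-6.45) [heading=330, draw]
  BK 13.3: (15.772,-6.45) -> (4.254,0.2) [heading=330, draw]
  BK 10.6: (4.254,0.2) -> (-4.926,5.5) [heading=330, draw]
  RT 30: heading 330 -> 300
  -- iteration 3/4 --
  FD 12.9: (-4.926,5.5) -> (1.524,-5.672) [heading=300, draw]
  BK 13.3: (1.524,-5.672) -> (-5.126,5.846) [heading=300, draw]
  BK 10.6: (-5.126,5.846) -> (-10.426,15.026) [heading=300, draw]
  RT 30: heading 300 -> 270
  -- iteration 4/4 --
  FD 12.9: (-10.426,15.026) -> (-10.426,2.126) [heading=270, draw]
  BK 13.3: (-10.426,2.126) -> (-10.426,15.426) [heading=270, draw]
  BK 10.6: (-10.426,15.426) -> (-10.426,26.026) [heading=270, draw]
  RT 30: heading 270 -> 240
]
RT 90: heading 240 -> 150
FD 9.2: (-10.426,26.026) -> (-18.394,30.626) [heading=150, draw]
Final: pos=(-18.394,30.626), heading=150, 15 segment(s) drawn
Segments drawn: 15

Answer: 15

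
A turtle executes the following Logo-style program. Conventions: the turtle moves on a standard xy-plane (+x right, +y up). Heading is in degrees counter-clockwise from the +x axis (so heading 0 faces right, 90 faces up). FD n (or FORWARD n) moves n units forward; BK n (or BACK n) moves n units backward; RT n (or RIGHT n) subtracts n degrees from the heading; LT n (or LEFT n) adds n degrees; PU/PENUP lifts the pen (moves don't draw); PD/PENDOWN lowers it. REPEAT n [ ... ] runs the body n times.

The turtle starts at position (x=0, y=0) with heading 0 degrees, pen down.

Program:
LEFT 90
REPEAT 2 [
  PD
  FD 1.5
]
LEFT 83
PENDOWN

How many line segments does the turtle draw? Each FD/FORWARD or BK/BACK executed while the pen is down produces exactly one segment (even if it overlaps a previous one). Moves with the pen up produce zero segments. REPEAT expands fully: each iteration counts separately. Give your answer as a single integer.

Answer: 2

Derivation:
Executing turtle program step by step:
Start: pos=(0,0), heading=0, pen down
LT 90: heading 0 -> 90
REPEAT 2 [
  -- iteration 1/2 --
  PD: pen down
  FD 1.5: (0,0) -> (0,1.5) [heading=90, draw]
  -- iteration 2/2 --
  PD: pen down
  FD 1.5: (0,1.5) -> (0,3) [heading=90, draw]
]
LT 83: heading 90 -> 173
PD: pen down
Final: pos=(0,3), heading=173, 2 segment(s) drawn
Segments drawn: 2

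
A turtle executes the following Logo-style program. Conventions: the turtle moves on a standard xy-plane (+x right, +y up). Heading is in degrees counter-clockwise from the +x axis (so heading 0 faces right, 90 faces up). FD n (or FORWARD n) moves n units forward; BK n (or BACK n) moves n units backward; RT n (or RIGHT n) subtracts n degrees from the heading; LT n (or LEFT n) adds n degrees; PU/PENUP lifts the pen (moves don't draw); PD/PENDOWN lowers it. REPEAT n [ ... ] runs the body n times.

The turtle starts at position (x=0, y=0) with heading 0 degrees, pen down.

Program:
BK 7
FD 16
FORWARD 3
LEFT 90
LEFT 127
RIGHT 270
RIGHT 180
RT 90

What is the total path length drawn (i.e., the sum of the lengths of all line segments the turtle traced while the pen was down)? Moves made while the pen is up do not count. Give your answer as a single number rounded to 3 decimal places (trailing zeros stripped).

Executing turtle program step by step:
Start: pos=(0,0), heading=0, pen down
BK 7: (0,0) -> (-7,0) [heading=0, draw]
FD 16: (-7,0) -> (9,0) [heading=0, draw]
FD 3: (9,0) -> (12,0) [heading=0, draw]
LT 90: heading 0 -> 90
LT 127: heading 90 -> 217
RT 270: heading 217 -> 307
RT 180: heading 307 -> 127
RT 90: heading 127 -> 37
Final: pos=(12,0), heading=37, 3 segment(s) drawn

Segment lengths:
  seg 1: (0,0) -> (-7,0), length = 7
  seg 2: (-7,0) -> (9,0), length = 16
  seg 3: (9,0) -> (12,0), length = 3
Total = 26

Answer: 26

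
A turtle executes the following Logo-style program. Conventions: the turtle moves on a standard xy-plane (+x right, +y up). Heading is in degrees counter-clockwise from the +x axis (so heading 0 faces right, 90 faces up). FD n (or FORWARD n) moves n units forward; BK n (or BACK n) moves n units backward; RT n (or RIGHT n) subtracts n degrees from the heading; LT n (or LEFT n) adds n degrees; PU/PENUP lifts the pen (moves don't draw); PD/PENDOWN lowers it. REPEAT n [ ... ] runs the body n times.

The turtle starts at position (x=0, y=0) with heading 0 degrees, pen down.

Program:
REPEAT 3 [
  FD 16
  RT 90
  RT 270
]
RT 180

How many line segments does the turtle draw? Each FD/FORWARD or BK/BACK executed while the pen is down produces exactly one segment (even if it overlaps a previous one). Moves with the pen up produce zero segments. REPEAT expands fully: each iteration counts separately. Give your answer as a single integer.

Executing turtle program step by step:
Start: pos=(0,0), heading=0, pen down
REPEAT 3 [
  -- iteration 1/3 --
  FD 16: (0,0) -> (16,0) [heading=0, draw]
  RT 90: heading 0 -> 270
  RT 270: heading 270 -> 0
  -- iteration 2/3 --
  FD 16: (16,0) -> (32,0) [heading=0, draw]
  RT 90: heading 0 -> 270
  RT 270: heading 270 -> 0
  -- iteration 3/3 --
  FD 16: (32,0) -> (48,0) [heading=0, draw]
  RT 90: heading 0 -> 270
  RT 270: heading 270 -> 0
]
RT 180: heading 0 -> 180
Final: pos=(48,0), heading=180, 3 segment(s) drawn
Segments drawn: 3

Answer: 3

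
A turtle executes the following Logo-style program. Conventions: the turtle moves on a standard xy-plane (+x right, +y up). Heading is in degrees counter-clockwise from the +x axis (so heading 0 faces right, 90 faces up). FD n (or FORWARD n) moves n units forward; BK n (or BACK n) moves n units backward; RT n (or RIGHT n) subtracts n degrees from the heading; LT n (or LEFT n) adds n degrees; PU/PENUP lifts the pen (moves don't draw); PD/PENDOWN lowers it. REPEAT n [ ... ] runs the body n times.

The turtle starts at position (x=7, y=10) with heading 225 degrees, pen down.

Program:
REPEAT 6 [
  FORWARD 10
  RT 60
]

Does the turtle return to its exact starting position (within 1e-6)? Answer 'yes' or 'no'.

Answer: yes

Derivation:
Executing turtle program step by step:
Start: pos=(7,10), heading=225, pen down
REPEAT 6 [
  -- iteration 1/6 --
  FD 10: (7,10) -> (-0.071,2.929) [heading=225, draw]
  RT 60: heading 225 -> 165
  -- iteration 2/6 --
  FD 10: (-0.071,2.929) -> (-9.73,5.517) [heading=165, draw]
  RT 60: heading 165 -> 105
  -- iteration 3/6 --
  FD 10: (-9.73,5.517) -> (-12.319,15.176) [heading=105, draw]
  RT 60: heading 105 -> 45
  -- iteration 4/6 --
  FD 10: (-12.319,15.176) -> (-5.247,22.247) [heading=45, draw]
  RT 60: heading 45 -> 345
  -- iteration 5/6 --
  FD 10: (-5.247,22.247) -> (4.412,19.659) [heading=345, draw]
  RT 60: heading 345 -> 285
  -- iteration 6/6 --
  FD 10: (4.412,19.659) -> (7,10) [heading=285, draw]
  RT 60: heading 285 -> 225
]
Final: pos=(7,10), heading=225, 6 segment(s) drawn

Start position: (7, 10)
Final position: (7, 10)
Distance = 0; < 1e-6 -> CLOSED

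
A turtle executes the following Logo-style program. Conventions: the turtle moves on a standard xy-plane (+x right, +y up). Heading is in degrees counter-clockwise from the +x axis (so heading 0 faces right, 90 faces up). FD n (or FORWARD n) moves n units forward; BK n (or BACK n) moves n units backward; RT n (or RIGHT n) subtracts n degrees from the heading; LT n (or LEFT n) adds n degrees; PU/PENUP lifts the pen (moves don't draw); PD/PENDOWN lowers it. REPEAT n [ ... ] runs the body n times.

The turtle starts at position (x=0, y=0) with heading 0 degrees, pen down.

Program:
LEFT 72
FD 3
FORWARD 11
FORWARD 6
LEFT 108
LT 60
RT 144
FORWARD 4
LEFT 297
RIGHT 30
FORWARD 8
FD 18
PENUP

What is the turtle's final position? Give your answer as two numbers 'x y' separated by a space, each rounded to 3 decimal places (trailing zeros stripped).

Answer: 31.727 24.36

Derivation:
Executing turtle program step by step:
Start: pos=(0,0), heading=0, pen down
LT 72: heading 0 -> 72
FD 3: (0,0) -> (0.927,2.853) [heading=72, draw]
FD 11: (0.927,2.853) -> (4.326,13.315) [heading=72, draw]
FD 6: (4.326,13.315) -> (6.18,19.021) [heading=72, draw]
LT 108: heading 72 -> 180
LT 60: heading 180 -> 240
RT 144: heading 240 -> 96
FD 4: (6.18,19.021) -> (5.762,22.999) [heading=96, draw]
LT 297: heading 96 -> 33
RT 30: heading 33 -> 3
FD 8: (5.762,22.999) -> (13.751,23.418) [heading=3, draw]
FD 18: (13.751,23.418) -> (31.727,24.36) [heading=3, draw]
PU: pen up
Final: pos=(31.727,24.36), heading=3, 6 segment(s) drawn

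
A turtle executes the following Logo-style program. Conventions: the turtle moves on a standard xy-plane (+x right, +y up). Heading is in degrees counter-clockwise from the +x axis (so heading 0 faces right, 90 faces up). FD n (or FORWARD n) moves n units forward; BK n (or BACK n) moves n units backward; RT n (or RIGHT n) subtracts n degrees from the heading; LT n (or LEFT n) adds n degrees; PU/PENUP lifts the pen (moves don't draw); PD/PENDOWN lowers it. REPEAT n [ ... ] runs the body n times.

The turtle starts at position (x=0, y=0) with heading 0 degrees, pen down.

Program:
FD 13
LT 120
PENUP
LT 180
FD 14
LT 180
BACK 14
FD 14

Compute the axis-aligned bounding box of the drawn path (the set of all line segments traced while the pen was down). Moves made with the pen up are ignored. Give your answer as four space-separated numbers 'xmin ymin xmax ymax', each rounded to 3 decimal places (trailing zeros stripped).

Answer: 0 0 13 0

Derivation:
Executing turtle program step by step:
Start: pos=(0,0), heading=0, pen down
FD 13: (0,0) -> (13,0) [heading=0, draw]
LT 120: heading 0 -> 120
PU: pen up
LT 180: heading 120 -> 300
FD 14: (13,0) -> (20,-12.124) [heading=300, move]
LT 180: heading 300 -> 120
BK 14: (20,-12.124) -> (27,-24.249) [heading=120, move]
FD 14: (27,-24.249) -> (20,-12.124) [heading=120, move]
Final: pos=(20,-12.124), heading=120, 1 segment(s) drawn

Segment endpoints: x in {0, 13}, y in {0}
xmin=0, ymin=0, xmax=13, ymax=0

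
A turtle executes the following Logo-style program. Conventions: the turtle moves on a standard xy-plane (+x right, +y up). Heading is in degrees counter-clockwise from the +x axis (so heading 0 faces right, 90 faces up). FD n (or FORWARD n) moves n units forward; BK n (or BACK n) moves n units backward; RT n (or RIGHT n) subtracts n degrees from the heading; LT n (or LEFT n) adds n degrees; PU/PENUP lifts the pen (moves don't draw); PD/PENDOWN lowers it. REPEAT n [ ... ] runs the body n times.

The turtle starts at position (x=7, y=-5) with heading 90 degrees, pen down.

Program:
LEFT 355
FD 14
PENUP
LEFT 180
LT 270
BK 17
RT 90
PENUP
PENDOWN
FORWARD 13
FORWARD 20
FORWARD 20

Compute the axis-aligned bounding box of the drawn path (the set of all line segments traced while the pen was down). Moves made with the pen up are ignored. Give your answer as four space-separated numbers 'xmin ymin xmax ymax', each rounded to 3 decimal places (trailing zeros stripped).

Answer: 7 -5 29.775 60.263

Derivation:
Executing turtle program step by step:
Start: pos=(7,-5), heading=90, pen down
LT 355: heading 90 -> 85
FD 14: (7,-5) -> (8.22,8.947) [heading=85, draw]
PU: pen up
LT 180: heading 85 -> 265
LT 270: heading 265 -> 175
BK 17: (8.22,8.947) -> (25.155,7.465) [heading=175, move]
RT 90: heading 175 -> 85
PU: pen up
PD: pen down
FD 13: (25.155,7.465) -> (26.289,20.416) [heading=85, draw]
FD 20: (26.289,20.416) -> (28.032,40.34) [heading=85, draw]
FD 20: (28.032,40.34) -> (29.775,60.263) [heading=85, draw]
Final: pos=(29.775,60.263), heading=85, 4 segment(s) drawn

Segment endpoints: x in {7, 8.22, 25.155, 26.289, 28.032, 29.775}, y in {-5, 7.465, 8.947, 20.416, 40.34, 60.263}
xmin=7, ymin=-5, xmax=29.775, ymax=60.263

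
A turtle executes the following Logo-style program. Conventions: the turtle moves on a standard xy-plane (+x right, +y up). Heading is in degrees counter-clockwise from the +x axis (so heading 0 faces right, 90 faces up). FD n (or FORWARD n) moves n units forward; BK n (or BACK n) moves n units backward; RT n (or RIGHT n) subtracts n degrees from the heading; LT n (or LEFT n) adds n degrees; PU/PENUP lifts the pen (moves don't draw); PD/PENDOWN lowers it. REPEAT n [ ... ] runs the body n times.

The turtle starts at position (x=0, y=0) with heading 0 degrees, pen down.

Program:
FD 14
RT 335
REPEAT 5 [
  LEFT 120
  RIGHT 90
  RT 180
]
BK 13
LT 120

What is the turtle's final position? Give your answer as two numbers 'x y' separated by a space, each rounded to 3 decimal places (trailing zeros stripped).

Answer: 1.049 1.133

Derivation:
Executing turtle program step by step:
Start: pos=(0,0), heading=0, pen down
FD 14: (0,0) -> (14,0) [heading=0, draw]
RT 335: heading 0 -> 25
REPEAT 5 [
  -- iteration 1/5 --
  LT 120: heading 25 -> 145
  RT 90: heading 145 -> 55
  RT 180: heading 55 -> 235
  -- iteration 2/5 --
  LT 120: heading 235 -> 355
  RT 90: heading 355 -> 265
  RT 180: heading 265 -> 85
  -- iteration 3/5 --
  LT 120: heading 85 -> 205
  RT 90: heading 205 -> 115
  RT 180: heading 115 -> 295
  -- iteration 4/5 --
  LT 120: heading 295 -> 55
  RT 90: heading 55 -> 325
  RT 180: heading 325 -> 145
  -- iteration 5/5 --
  LT 120: heading 145 -> 265
  RT 90: heading 265 -> 175
  RT 180: heading 175 -> 355
]
BK 13: (14,0) -> (1.049,1.133) [heading=355, draw]
LT 120: heading 355 -> 115
Final: pos=(1.049,1.133), heading=115, 2 segment(s) drawn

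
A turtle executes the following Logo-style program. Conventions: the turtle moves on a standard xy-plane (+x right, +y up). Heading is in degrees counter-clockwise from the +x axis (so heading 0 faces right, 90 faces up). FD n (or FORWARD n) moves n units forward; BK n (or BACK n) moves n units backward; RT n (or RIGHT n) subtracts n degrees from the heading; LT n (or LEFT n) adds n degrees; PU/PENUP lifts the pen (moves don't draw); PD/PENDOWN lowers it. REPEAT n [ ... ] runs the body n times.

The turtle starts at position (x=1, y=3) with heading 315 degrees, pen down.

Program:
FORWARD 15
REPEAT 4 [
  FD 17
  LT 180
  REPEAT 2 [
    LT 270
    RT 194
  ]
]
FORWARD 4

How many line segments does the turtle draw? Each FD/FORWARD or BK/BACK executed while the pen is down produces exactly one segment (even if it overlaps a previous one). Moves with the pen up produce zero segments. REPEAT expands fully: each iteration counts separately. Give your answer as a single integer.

Answer: 6

Derivation:
Executing turtle program step by step:
Start: pos=(1,3), heading=315, pen down
FD 15: (1,3) -> (11.607,-7.607) [heading=315, draw]
REPEAT 4 [
  -- iteration 1/4 --
  FD 17: (11.607,-7.607) -> (23.627,-19.627) [heading=315, draw]
  LT 180: heading 315 -> 135
  REPEAT 2 [
    -- iteration 1/2 --
    LT 270: heading 135 -> 45
    RT 194: heading 45 -> 211
    -- iteration 2/2 --
    LT 270: heading 211 -> 121
    RT 194: heading 121 -> 287
  ]
  -- iteration 2/4 --
  FD 17: (23.627,-19.627) -> (28.598,-35.885) [heading=287, draw]
  LT 180: heading 287 -> 107
  REPEAT 2 [
    -- iteration 1/2 --
    LT 270: heading 107 -> 17
    RT 194: heading 17 -> 183
    -- iteration 2/2 --
    LT 270: heading 183 -> 93
    RT 194: heading 93 -> 259
  ]
  -- iteration 3/4 --
  FD 17: (28.598,-35.885) -> (25.354,-52.572) [heading=259, draw]
  LT 180: heading 259 -> 79
  REPEAT 2 [
    -- iteration 1/2 --
    LT 270: heading 79 -> 349
    RT 194: heading 349 -> 155
    -- iteration 2/2 --
    LT 270: heading 155 -> 65
    RT 194: heading 65 -> 231
  ]
  -- iteration 4/4 --
  FD 17: (25.354,-52.572) -> (14.656,-65.784) [heading=231, draw]
  LT 180: heading 231 -> 51
  REPEAT 2 [
    -- iteration 1/2 --
    LT 270: heading 51 -> 321
    RT 194: heading 321 -> 127
    -- iteration 2/2 --
    LT 270: heading 127 -> 37
    RT 194: heading 37 -> 203
  ]
]
FD 4: (14.656,-65.784) -> (10.974,-67.347) [heading=203, draw]
Final: pos=(10.974,-67.347), heading=203, 6 segment(s) drawn
Segments drawn: 6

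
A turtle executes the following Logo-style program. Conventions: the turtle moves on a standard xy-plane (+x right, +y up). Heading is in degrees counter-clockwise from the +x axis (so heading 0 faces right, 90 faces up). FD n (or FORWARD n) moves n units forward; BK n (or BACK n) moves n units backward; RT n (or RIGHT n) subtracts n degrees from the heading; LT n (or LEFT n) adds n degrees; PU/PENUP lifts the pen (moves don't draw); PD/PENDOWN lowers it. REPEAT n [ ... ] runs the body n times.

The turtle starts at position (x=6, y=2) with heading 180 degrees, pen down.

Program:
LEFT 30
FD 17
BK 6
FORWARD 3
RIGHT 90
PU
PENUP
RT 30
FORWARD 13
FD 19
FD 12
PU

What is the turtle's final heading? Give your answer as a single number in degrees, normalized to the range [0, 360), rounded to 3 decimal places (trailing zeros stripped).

Executing turtle program step by step:
Start: pos=(6,2), heading=180, pen down
LT 30: heading 180 -> 210
FD 17: (6,2) -> (-8.722,-6.5) [heading=210, draw]
BK 6: (-8.722,-6.5) -> (-3.526,-3.5) [heading=210, draw]
FD 3: (-3.526,-3.5) -> (-6.124,-5) [heading=210, draw]
RT 90: heading 210 -> 120
PU: pen up
PU: pen up
RT 30: heading 120 -> 90
FD 13: (-6.124,-5) -> (-6.124,8) [heading=90, move]
FD 19: (-6.124,8) -> (-6.124,27) [heading=90, move]
FD 12: (-6.124,27) -> (-6.124,39) [heading=90, move]
PU: pen up
Final: pos=(-6.124,39), heading=90, 3 segment(s) drawn

Answer: 90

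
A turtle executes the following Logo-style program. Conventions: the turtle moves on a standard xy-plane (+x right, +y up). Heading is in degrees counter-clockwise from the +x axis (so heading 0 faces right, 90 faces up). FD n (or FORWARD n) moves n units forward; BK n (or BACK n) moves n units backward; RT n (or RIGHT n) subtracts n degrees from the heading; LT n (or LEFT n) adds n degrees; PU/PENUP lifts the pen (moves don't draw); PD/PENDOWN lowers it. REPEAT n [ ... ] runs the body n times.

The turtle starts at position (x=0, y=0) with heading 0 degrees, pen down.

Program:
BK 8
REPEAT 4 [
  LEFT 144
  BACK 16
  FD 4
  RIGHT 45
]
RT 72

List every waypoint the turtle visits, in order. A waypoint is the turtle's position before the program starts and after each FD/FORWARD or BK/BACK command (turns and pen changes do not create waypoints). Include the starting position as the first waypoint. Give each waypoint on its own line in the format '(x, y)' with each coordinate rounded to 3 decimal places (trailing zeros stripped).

Answer: (0, 0)
(-8, 0)
(4.944, -9.405)
(1.708, -7.053)
(8.972, 7.203)
(7.156, 3.639)
(-8.061, 8.583)
(-4.257, 7.347)
(-6.76, -8.456)
(-6.134, -4.505)

Derivation:
Executing turtle program step by step:
Start: pos=(0,0), heading=0, pen down
BK 8: (0,0) -> (-8,0) [heading=0, draw]
REPEAT 4 [
  -- iteration 1/4 --
  LT 144: heading 0 -> 144
  BK 16: (-8,0) -> (4.944,-9.405) [heading=144, draw]
  FD 4: (4.944,-9.405) -> (1.708,-7.053) [heading=144, draw]
  RT 45: heading 144 -> 99
  -- iteration 2/4 --
  LT 144: heading 99 -> 243
  BK 16: (1.708,-7.053) -> (8.972,7.203) [heading=243, draw]
  FD 4: (8.972,7.203) -> (7.156,3.639) [heading=243, draw]
  RT 45: heading 243 -> 198
  -- iteration 3/4 --
  LT 144: heading 198 -> 342
  BK 16: (7.156,3.639) -> (-8.061,8.583) [heading=342, draw]
  FD 4: (-8.061,8.583) -> (-4.257,7.347) [heading=342, draw]
  RT 45: heading 342 -> 297
  -- iteration 4/4 --
  LT 144: heading 297 -> 81
  BK 16: (-4.257,7.347) -> (-6.76,-8.456) [heading=81, draw]
  FD 4: (-6.76,-8.456) -> (-6.134,-4.505) [heading=81, draw]
  RT 45: heading 81 -> 36
]
RT 72: heading 36 -> 324
Final: pos=(-6.134,-4.505), heading=324, 9 segment(s) drawn
Waypoints (10 total):
(0, 0)
(-8, 0)
(4.944, -9.405)
(1.708, -7.053)
(8.972, 7.203)
(7.156, 3.639)
(-8.061, 8.583)
(-4.257, 7.347)
(-6.76, -8.456)
(-6.134, -4.505)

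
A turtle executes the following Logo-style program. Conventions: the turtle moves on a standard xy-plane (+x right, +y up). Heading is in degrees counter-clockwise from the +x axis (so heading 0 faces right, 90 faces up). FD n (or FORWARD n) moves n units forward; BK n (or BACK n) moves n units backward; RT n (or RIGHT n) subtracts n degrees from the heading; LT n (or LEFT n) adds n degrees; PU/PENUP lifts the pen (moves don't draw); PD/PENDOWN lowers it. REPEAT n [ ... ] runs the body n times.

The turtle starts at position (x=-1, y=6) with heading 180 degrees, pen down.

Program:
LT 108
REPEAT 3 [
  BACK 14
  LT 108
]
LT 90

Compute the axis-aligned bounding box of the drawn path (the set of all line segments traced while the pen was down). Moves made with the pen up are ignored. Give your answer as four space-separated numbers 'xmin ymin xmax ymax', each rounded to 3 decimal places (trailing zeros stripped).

Answer: -16.652 2.857 -1 19.315

Derivation:
Executing turtle program step by step:
Start: pos=(-1,6), heading=180, pen down
LT 108: heading 180 -> 288
REPEAT 3 [
  -- iteration 1/3 --
  BK 14: (-1,6) -> (-5.326,19.315) [heading=288, draw]
  LT 108: heading 288 -> 36
  -- iteration 2/3 --
  BK 14: (-5.326,19.315) -> (-16.652,11.086) [heading=36, draw]
  LT 108: heading 36 -> 144
  -- iteration 3/3 --
  BK 14: (-16.652,11.086) -> (-5.326,2.857) [heading=144, draw]
  LT 108: heading 144 -> 252
]
LT 90: heading 252 -> 342
Final: pos=(-5.326,2.857), heading=342, 3 segment(s) drawn

Segment endpoints: x in {-16.652, -5.326, -5.326, -1}, y in {2.857, 6, 11.086, 19.315}
xmin=-16.652, ymin=2.857, xmax=-1, ymax=19.315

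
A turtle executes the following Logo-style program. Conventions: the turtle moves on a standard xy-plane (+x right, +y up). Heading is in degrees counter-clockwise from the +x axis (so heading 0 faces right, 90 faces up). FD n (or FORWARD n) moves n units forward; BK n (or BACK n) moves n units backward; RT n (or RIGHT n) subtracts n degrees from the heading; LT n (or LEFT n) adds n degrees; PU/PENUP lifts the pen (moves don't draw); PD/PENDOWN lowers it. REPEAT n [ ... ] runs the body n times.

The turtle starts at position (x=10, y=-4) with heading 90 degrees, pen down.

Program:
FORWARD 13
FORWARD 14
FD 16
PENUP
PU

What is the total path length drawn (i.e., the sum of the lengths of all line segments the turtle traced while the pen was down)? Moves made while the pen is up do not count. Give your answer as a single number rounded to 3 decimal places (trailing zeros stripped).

Executing turtle program step by step:
Start: pos=(10,-4), heading=90, pen down
FD 13: (10,-4) -> (10,9) [heading=90, draw]
FD 14: (10,9) -> (10,23) [heading=90, draw]
FD 16: (10,23) -> (10,39) [heading=90, draw]
PU: pen up
PU: pen up
Final: pos=(10,39), heading=90, 3 segment(s) drawn

Segment lengths:
  seg 1: (10,-4) -> (10,9), length = 13
  seg 2: (10,9) -> (10,23), length = 14
  seg 3: (10,23) -> (10,39), length = 16
Total = 43

Answer: 43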